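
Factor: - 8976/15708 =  - 2^2*7^( - 1) = - 4/7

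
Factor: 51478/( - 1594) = -7^1 * 797^( - 1)*3677^1 = - 25739/797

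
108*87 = 9396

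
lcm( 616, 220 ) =3080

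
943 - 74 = 869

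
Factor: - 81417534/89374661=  - 2^1*3^1*11^1*17^ ( - 1 )*1811^(-1)*2903^(-1)*1233599^1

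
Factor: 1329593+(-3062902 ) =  - 1733309  =  - 1733309^1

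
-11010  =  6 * ( - 1835)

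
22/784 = 11/392 = 0.03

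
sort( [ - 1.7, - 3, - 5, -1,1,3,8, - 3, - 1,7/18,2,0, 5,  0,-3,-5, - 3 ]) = [ - 5, - 5, - 3, - 3, -3, - 3, - 1.7, - 1, - 1,  0,0,  7/18, 1,  2,3, 5 , 8 ] 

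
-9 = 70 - 79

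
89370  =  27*3310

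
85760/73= 1174 + 58/73 = 1174.79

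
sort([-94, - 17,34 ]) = [-94, - 17,34 ]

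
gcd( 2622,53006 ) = 2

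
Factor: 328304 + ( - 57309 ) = 270995 = 5^1*83^1*653^1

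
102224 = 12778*8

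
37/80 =37/80 = 0.46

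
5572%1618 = 718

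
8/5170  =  4/2585 = 0.00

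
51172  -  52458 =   -  1286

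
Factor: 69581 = 17^1 * 4093^1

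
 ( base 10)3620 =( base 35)2xf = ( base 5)103440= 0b111000100100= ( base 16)E24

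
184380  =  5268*35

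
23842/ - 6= -11921/3 = -3973.67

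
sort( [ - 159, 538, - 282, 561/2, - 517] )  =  [-517, - 282,-159, 561/2, 538] 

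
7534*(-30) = -226020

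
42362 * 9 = 381258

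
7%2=1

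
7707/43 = 179 + 10/43 = 179.23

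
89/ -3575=-1  +  3486/3575 = - 0.02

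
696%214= 54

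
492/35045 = 492/35045 = 0.01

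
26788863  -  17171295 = 9617568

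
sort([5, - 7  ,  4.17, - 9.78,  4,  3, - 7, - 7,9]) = [ - 9.78, - 7,  -  7,- 7,3,4,4.17, 5, 9]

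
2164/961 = 2164/961 = 2.25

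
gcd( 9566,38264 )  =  9566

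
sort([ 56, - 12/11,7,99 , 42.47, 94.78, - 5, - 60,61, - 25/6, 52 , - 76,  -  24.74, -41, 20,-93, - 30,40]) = [ - 93 , - 76, - 60, - 41, - 30 , - 24.74, - 5 , - 25/6, -12/11,  7,20,40, 42.47, 52, 56,61, 94.78,99]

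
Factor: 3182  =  2^1 * 37^1*43^1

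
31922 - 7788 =24134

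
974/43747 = 974/43747 = 0.02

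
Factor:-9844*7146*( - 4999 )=351655774776 = 2^3* 3^2*23^1 * 107^1 * 397^1 * 4999^1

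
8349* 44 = 367356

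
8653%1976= 749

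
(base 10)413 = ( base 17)175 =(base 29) e7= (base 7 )1130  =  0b110011101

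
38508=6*6418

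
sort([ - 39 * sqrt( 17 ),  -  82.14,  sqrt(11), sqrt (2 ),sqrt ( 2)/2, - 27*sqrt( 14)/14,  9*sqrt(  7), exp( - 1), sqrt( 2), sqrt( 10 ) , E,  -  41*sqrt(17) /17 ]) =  [-39*sqrt( 17 ), - 82.14, - 41*sqrt (17) /17, - 27*sqrt( 14)/14, exp( - 1) , sqrt ( 2)/2 , sqrt( 2), sqrt( 2), E, sqrt(10 ), sqrt( 11), 9*sqrt( 7) ]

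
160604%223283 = 160604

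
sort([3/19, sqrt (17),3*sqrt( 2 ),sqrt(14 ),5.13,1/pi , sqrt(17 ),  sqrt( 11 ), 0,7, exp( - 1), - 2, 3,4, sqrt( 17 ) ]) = [ - 2,0,3/19,1/pi, exp( - 1), 3,sqrt(11),sqrt(14 ),  4,sqrt(17 ),sqrt(17 ),sqrt( 17 ),3*sqrt(2 ), 5.13,7] 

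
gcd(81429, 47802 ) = 3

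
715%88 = 11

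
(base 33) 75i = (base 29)985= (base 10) 7806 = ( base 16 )1e7e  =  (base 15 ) 24A6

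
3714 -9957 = -6243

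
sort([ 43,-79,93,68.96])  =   [ - 79,43,68.96,  93 ]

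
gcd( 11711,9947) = 49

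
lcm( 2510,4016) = 20080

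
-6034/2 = -3017 = -3017.00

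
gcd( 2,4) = 2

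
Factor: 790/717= 2^1*3^( - 1)*5^1*79^1*239^(-1)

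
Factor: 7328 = 2^5 * 229^1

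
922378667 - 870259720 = 52118947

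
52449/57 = 17483/19 = 920.16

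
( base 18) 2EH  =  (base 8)1625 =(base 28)14l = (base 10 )917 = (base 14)497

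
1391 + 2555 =3946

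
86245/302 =86245/302 = 285.58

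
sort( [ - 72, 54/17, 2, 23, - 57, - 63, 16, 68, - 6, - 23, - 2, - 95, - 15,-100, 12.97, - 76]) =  [ - 100, - 95,  -  76,-72 , - 63, - 57, - 23,  -  15, - 6, - 2, 2, 54/17, 12.97, 16, 23,  68]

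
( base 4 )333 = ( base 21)30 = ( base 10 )63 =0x3f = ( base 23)2h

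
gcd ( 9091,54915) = 1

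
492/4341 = 164/1447= 0.11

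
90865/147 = 90865/147 = 618.13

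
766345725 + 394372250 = 1160717975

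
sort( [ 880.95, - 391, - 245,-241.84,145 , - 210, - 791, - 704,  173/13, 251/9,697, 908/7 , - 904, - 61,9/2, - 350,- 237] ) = [-904 , - 791, - 704,-391, - 350, - 245,-241.84, - 237, - 210,  -  61, 9/2,173/13, 251/9,  908/7,145  ,  697,  880.95]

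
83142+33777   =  116919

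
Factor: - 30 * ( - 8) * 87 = 20880 = 2^4 *3^2*5^1 * 29^1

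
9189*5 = 45945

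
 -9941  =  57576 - 67517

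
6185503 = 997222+5188281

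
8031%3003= 2025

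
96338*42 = 4046196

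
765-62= 703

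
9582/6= 1597 = 1597.00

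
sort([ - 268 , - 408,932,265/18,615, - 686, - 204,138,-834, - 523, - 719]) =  [ - 834, - 719, - 686, - 523 , - 408, - 268 , - 204,265/18,138, 615, 932]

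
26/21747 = 26/21747 = 0.00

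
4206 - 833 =3373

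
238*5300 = 1261400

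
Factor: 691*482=2^1*241^1*691^1  =  333062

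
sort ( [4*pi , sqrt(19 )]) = [sqrt( 19 ),4*pi]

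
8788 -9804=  - 1016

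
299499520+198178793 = 497678313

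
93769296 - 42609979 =51159317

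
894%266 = 96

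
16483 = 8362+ 8121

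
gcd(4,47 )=1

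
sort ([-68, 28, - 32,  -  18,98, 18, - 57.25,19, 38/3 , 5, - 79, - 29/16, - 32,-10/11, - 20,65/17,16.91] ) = [ - 79, - 68, - 57.25, - 32,- 32, -20, - 18, - 29/16,- 10/11,65/17, 5, 38/3 , 16.91,18,19, 28,98] 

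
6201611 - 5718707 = 482904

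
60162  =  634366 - 574204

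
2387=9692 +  - 7305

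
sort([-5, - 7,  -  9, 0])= [-9, - 7, - 5,0]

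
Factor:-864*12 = - 10368 = - 2^7*3^4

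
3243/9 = 360+1/3= 360.33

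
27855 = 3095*9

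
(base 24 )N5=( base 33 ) GT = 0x22D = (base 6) 2325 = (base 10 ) 557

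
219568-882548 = -662980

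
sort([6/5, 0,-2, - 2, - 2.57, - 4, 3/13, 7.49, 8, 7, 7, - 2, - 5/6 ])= [ - 4, - 2.57, - 2, - 2, -2,-5/6, 0,3/13 , 6/5,7,7,  7.49 , 8 ]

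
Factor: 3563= 7^1*509^1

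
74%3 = 2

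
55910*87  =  4864170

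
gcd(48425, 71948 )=1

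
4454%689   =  320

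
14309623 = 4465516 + 9844107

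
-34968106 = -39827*878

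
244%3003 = 244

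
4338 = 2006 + 2332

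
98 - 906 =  - 808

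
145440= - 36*(- 4040) 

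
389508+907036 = 1296544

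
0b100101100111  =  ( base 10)2407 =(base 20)607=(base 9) 3264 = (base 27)384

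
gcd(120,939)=3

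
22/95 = 22/95 = 0.23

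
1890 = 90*21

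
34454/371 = 92 + 46/53  =  92.87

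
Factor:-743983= - 19^1*39157^1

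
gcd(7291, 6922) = 1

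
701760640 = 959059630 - 257298990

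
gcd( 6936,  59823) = 867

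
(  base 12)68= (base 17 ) 4c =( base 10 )80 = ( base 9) 88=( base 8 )120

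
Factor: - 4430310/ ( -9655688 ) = 2215155/4827844 = 2^( - 2 )*3^1 * 5^1*7^ ( - 1 )*59^1*2503^1*172423^( - 1) 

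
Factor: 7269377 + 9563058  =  16832435 = 5^1*23^1*146369^1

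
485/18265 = 97/3653=0.03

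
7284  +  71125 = 78409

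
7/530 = 7/530  =  0.01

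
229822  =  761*302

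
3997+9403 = 13400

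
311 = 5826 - 5515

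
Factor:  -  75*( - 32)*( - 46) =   -  2^6*3^1*5^2*23^1 = - 110400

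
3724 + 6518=10242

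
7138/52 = 3569/26 = 137.27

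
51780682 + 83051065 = 134831747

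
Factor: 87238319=7^1*12462617^1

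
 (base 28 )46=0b1110110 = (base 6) 314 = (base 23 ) 53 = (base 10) 118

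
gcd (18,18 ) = 18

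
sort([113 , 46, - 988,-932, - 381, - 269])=[ - 988, - 932, - 381, - 269, 46,  113]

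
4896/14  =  349 + 5/7 = 349.71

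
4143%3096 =1047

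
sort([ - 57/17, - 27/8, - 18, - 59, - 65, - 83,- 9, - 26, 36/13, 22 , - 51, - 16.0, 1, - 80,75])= [ - 83, - 80, - 65, - 59, - 51, - 26, - 18, - 16.0,-9  , - 27/8, - 57/17,1 , 36/13,22, 75 ] 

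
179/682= 179/682 =0.26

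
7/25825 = 7/25825 =0.00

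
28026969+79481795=107508764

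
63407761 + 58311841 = 121719602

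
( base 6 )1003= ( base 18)c3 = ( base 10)219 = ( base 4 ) 3123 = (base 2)11011011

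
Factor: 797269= 11^3*599^1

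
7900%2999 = 1902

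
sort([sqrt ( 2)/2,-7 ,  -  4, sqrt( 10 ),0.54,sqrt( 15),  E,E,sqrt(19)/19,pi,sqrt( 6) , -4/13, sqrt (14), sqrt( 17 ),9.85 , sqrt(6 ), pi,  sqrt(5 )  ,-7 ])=[-7, -7,- 4, - 4/13, sqrt(19)/19,0.54,sqrt(2)/2,sqrt( 5 ),  sqrt( 6),sqrt(6 ), E, E, pi, pi,sqrt(10),sqrt(14), sqrt(15 ),sqrt( 17), 9.85 ]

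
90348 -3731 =86617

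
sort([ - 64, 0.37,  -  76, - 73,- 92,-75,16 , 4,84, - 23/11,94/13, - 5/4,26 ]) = [ - 92,  -  76, - 75, - 73 ,-64, - 23/11,- 5/4, 0.37,4, 94/13,16, 26, 84] 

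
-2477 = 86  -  2563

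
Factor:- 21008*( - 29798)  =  625996384 = 2^5*13^1*47^1*101^1*317^1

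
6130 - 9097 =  - 2967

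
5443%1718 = 289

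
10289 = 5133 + 5156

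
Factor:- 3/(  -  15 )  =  5^( - 1 ) = 1/5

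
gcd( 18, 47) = 1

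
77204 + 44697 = 121901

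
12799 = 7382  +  5417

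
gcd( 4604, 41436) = 4604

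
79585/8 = 9948  +  1/8 = 9948.12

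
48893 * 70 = 3422510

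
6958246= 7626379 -668133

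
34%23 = 11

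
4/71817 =4/71817 = 0.00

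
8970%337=208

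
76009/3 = 25336 + 1/3  =  25336.33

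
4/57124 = 1/14281 = 0.00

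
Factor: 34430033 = 11^1*19^1*257^1*641^1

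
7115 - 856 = 6259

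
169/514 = 169/514 = 0.33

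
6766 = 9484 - 2718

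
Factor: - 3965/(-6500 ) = 2^ ( - 2)*5^(-2)*61^1 = 61/100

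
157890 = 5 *31578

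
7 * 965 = 6755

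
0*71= 0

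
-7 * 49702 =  - 347914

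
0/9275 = 0 =0.00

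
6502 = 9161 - 2659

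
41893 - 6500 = 35393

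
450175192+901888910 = 1352064102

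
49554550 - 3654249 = 45900301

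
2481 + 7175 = 9656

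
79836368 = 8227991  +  71608377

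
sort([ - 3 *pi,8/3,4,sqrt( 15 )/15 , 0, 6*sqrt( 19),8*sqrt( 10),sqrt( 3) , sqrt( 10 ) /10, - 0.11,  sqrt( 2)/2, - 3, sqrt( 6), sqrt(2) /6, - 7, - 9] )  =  [ - 3 * pi, - 9, - 7,-3, - 0.11,  0,sqrt( 2)/6,sqrt( 15 )/15, sqrt(10) /10,sqrt(2)/2,sqrt( 3 ),sqrt(6), 8/3,4,8*sqrt( 10 ), 6*sqrt( 19) ]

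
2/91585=2/91585 = 0.00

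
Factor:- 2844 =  - 2^2*3^2*79^1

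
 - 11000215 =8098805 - 19099020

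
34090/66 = 17045/33 = 516.52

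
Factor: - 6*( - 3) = 2^1*3^2 = 18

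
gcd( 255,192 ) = 3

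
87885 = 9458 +78427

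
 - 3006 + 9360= 6354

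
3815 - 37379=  - 33564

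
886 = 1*886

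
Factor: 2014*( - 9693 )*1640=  - 32015591280 = - 2^4 * 3^3 *5^1*19^1*41^1 *53^1*359^1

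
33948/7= 33948/7 = 4849.71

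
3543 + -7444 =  - 3901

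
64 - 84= - 20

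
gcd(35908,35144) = 764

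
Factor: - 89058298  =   -2^1*7^1 * 6361307^1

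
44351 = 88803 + -44452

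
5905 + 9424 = 15329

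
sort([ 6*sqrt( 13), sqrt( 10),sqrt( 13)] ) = [sqrt (10),sqrt(13), 6*sqrt(13 )]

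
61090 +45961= 107051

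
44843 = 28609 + 16234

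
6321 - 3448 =2873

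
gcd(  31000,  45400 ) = 200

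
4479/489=9 + 26/163 = 9.16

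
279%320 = 279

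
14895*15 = 223425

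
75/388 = 75/388=0.19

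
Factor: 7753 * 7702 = 59713606 = 2^1 * 3851^1*7753^1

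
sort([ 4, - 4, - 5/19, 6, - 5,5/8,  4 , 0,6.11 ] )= [-5, - 4, - 5/19,0,5/8,4,  4, 6  ,  6.11]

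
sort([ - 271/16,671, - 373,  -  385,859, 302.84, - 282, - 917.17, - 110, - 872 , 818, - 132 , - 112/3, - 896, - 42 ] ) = [-917.17, - 896, - 872 ,-385,-373, - 282, - 132, - 110, - 42, - 112/3, - 271/16, 302.84 , 671, 818,859]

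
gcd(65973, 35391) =3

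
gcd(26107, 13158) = 1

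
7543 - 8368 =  - 825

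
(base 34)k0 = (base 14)368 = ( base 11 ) 569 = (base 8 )1250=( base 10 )680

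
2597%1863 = 734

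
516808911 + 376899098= 893708009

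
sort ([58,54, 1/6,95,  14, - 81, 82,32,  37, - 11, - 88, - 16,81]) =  [ -88, -81 , - 16, - 11, 1/6, 14,32,37,  54,58, 81,  82, 95]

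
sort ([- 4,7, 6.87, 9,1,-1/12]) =[-4, - 1/12,  1,  6.87, 7,9] 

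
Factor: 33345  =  3^3*5^1 *13^1*19^1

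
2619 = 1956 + 663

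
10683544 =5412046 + 5271498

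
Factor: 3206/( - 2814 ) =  - 3^( - 1)*67^( - 1)*229^1  =  - 229/201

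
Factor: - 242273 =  - 242273^1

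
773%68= 25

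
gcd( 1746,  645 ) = 3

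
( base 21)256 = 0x3E1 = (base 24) 1h9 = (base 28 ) 17D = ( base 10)993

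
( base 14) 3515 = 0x240F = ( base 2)10010000001111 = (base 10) 9231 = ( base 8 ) 22017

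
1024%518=506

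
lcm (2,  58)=58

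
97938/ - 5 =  - 19588 + 2/5 = - 19587.60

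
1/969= 1/969 =0.00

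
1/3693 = 1/3693  =  0.00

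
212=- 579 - - 791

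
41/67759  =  41/67759 = 0.00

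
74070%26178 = 21714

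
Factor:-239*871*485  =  -100961965=- 5^1*13^1*67^1*97^1*239^1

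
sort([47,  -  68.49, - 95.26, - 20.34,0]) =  [-95.26 , - 68.49, -20.34,  0,47] 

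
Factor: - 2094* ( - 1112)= 2328528 = 2^4*3^1*139^1 * 349^1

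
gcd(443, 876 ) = 1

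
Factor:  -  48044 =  - 2^2*12011^1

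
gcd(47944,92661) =461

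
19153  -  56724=  -  37571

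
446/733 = 446/733 = 0.61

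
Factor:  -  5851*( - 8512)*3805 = 189503124160 = 2^6 *5^1*7^1*19^1*761^1*5851^1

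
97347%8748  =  1119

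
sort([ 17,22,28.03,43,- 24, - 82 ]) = [ - 82 , - 24,17,22 , 28.03, 43] 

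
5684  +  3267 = 8951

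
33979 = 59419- 25440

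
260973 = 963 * 271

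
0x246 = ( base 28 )KM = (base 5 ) 4312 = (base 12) 406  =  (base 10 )582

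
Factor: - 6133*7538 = - 46230554 =- 2^1*3769^1*6133^1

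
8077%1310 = 217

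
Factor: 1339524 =2^2 * 3^3*79^1*157^1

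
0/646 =0 = 0.00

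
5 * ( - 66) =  - 330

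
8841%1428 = 273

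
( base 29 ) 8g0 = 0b1110000011000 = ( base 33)6jv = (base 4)1300120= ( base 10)7192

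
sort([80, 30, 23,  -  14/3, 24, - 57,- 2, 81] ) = [ - 57, - 14/3, - 2, 23, 24, 30, 80,81]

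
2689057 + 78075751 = 80764808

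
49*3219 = 157731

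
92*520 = 47840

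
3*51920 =155760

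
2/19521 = 2/19521 = 0.00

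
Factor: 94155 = 3^1*5^1*6277^1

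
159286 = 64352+94934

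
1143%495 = 153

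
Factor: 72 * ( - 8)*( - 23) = 2^6*3^2*23^1=13248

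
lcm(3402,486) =3402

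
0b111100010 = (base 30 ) G2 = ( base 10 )482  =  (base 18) 18E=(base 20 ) 142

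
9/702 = 1/78= 0.01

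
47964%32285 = 15679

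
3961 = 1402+2559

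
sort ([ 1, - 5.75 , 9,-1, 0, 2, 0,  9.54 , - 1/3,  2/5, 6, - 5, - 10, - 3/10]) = [ - 10, - 5.75,  -  5,- 1, - 1/3, - 3/10,0,0, 2/5,1,  2, 6 , 9, 9.54]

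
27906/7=27906/7=3986.57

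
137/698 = 137/698=0.20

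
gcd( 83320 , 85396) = 4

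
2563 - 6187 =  - 3624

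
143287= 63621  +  79666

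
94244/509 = 94244/509 = 185.16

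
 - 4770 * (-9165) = 43717050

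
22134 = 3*7378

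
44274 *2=88548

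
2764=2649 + 115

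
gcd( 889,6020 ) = 7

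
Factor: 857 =857^1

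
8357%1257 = 815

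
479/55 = 479/55 = 8.71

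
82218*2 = 164436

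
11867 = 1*11867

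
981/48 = 20 +7/16=20.44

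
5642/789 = 5642/789  =  7.15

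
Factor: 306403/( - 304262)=-2^(  -  1)*7^( - 1 )*61^1*103^(  -  1 )*211^( - 1 )*5023^1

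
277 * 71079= 19688883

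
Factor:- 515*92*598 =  - 28333240= -2^3*5^1*13^1*23^2*103^1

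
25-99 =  - 74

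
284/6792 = 71/1698 = 0.04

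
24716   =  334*74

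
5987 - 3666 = 2321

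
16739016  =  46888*357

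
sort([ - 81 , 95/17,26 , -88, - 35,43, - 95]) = [ - 95,  -  88, - 81, - 35,95/17, 26,43]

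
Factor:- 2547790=-2^1* 5^1*7^1*17^1 * 2141^1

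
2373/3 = 791 = 791.00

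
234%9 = 0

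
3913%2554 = 1359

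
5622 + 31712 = 37334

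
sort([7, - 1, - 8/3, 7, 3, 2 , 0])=[-8/3,-1,0, 2 , 3,7,7 ]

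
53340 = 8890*6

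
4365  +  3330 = 7695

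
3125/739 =4+169/739= 4.23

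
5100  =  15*340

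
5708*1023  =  5839284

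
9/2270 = 9/2270  =  0.00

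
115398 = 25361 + 90037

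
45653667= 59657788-14004121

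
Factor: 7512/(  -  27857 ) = -24/89 = - 2^3 * 3^1* 89^(  -  1 )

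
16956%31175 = 16956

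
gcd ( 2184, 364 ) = 364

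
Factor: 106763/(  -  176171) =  - 17^( - 1)*43^(-1)*443^1 = - 443/731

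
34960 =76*460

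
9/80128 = 9/80128=0.00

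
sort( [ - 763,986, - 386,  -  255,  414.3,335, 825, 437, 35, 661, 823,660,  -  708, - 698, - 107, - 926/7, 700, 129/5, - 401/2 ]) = [ - 763, - 708, - 698, - 386, - 255, - 401/2,  -  926/7, - 107, 129/5, 35, 335,414.3  ,  437, 660, 661,  700,  823, 825,  986] 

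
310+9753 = 10063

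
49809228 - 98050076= - 48240848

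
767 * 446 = 342082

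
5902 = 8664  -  2762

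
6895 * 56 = 386120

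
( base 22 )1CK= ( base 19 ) 228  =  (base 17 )2B3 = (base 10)768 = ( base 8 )1400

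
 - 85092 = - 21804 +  - 63288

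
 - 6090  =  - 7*870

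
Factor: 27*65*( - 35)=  - 61425 = - 3^3  *  5^2*7^1*13^1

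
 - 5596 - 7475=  - 13071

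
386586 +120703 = 507289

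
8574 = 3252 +5322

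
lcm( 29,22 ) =638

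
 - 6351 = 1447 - 7798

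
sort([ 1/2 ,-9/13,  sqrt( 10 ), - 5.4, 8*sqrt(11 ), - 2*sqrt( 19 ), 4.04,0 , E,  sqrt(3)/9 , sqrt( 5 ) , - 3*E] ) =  [ - 2*sqrt(19 ), - 3*E, - 5.4, - 9/13 , 0, sqrt( 3 ) /9,  1/2,sqrt(5)  ,  E  ,  sqrt(10),  4.04, 8*sqrt(11 )]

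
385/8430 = 77/1686 = 0.05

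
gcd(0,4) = 4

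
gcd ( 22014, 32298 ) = 6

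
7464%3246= 972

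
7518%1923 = 1749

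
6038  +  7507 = 13545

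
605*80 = 48400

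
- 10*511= - 5110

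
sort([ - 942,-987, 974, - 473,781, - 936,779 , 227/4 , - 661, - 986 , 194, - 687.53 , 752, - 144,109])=[ - 987, - 986, - 942, - 936, - 687.53,-661, - 473, - 144,227/4, 109,194,  752, 779 , 781,974]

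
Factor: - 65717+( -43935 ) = -109652 = -2^2*79^1* 347^1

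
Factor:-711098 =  - 2^1 * 355549^1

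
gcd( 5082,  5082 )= 5082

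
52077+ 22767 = 74844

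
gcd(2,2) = 2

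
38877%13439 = 11999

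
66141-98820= - 32679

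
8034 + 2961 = 10995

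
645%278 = 89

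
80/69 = 80/69=1.16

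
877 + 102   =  979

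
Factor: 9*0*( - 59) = 0 = 0^1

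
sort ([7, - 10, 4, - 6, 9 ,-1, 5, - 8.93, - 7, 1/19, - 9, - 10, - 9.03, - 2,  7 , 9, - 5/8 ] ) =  [ - 10, -10, - 9.03,-9, - 8.93, - 7, - 6 , - 2, - 1, - 5/8 , 1/19,4, 5, 7,7 , 9,9 ] 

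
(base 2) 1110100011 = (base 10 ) 931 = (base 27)17d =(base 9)1244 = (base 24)1ej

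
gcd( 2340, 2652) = 156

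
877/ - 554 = -2 + 231/554 = - 1.58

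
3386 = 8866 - 5480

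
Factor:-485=-5^1 * 97^1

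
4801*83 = 398483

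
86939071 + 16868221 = 103807292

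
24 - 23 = 1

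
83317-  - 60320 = 143637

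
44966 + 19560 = 64526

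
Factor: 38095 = 5^1*19^1 *401^1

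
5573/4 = 1393 + 1/4 = 1393.25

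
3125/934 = 3125/934= 3.35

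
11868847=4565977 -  - 7302870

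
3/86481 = 1/28827 = 0.00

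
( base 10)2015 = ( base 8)3737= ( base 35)1mk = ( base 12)11BB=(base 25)35f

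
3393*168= 570024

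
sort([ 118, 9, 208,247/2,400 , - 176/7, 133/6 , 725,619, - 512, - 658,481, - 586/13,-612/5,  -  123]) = [ - 658, - 512,-123, - 612/5,-586/13, - 176/7,9,133/6,  118,247/2,208,  400,  481,619 , 725]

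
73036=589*124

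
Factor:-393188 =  - 2^2*98297^1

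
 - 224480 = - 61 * 3680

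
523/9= 523/9 =58.11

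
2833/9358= 2833/9358 = 0.30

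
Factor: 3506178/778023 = 1168726/259341 = 2^1*3^(  -  1) * 13^1*79^1*137^ ( - 1)*  569^1* 631^( - 1) 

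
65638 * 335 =21988730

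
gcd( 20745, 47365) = 5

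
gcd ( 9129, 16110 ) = 537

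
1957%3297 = 1957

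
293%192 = 101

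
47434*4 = 189736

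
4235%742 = 525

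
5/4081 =5/4081 = 0.00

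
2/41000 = 1/20500 = 0.00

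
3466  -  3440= 26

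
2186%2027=159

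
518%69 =35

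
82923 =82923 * 1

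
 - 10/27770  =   - 1/2777  =  - 0.00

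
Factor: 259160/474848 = 2^( -2)*5^1*31^1*71^(-1) = 155/284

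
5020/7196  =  1255/1799 =0.70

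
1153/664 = 1153/664 = 1.74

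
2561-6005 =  - 3444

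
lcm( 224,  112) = 224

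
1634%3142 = 1634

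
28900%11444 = 6012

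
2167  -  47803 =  - 45636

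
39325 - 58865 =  - 19540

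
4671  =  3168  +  1503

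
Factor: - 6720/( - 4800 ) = 5^( - 1 )*7^1 = 7/5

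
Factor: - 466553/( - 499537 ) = 23^(-1 ) * 37^( - 1)*587^(-1 )*466553^1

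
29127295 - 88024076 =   -  58896781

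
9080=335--8745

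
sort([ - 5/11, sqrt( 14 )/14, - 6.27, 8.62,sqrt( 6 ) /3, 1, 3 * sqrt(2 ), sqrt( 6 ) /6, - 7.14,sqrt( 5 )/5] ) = [  -  7.14, - 6.27,  -  5/11, sqrt( 14)/14, sqrt ( 6)/6,sqrt( 5 )/5, sqrt( 6 )/3,1, 3*sqrt ( 2 ),8.62 ]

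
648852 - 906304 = -257452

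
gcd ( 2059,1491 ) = 71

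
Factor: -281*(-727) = 281^1*727^1 = 204287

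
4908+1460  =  6368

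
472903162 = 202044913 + 270858249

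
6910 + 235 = 7145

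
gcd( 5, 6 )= 1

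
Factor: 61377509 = 1259^1*48751^1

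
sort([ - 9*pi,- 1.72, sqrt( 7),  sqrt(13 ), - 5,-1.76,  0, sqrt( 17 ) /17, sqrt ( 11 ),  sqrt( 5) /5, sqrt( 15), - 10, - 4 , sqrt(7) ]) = [-9*pi, - 10, - 5, - 4, - 1.76, - 1.72, 0 , sqrt( 17)/17,sqrt( 5)/5, sqrt ( 7), sqrt( 7 ), sqrt( 11), sqrt (13), sqrt(15)] 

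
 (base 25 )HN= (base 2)111000000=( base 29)fd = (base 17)196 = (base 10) 448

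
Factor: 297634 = 2^1 * 148817^1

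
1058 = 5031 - 3973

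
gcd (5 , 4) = 1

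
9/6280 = 9/6280= 0.00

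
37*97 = 3589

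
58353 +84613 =142966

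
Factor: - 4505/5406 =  - 5/6= - 2^( - 1 )*3^( - 1)*5^1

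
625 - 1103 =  - 478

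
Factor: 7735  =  5^1*7^1*13^1*17^1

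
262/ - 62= -5+24/31 = - 4.23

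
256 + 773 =1029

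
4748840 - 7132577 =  - 2383737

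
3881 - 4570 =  - 689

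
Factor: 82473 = 3^1 * 37^1*743^1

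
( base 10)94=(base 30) 34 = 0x5E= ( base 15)64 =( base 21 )4a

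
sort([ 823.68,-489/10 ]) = [  -  489/10, 823.68]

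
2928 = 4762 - 1834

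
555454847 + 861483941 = 1416938788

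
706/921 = 706/921  =  0.77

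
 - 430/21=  - 430/21  =  - 20.48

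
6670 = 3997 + 2673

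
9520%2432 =2224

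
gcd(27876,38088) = 276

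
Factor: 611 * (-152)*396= - 2^5*3^2*11^1*13^1*19^1*47^1=- 36777312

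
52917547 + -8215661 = 44701886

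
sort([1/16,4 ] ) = [1/16, 4 ] 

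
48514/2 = 24257 = 24257.00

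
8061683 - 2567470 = 5494213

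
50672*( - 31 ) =-1570832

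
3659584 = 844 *4336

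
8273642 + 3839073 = 12112715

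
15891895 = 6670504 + 9221391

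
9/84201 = 3/28067 =0.00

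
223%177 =46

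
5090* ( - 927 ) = -4718430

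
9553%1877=168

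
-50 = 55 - 105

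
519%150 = 69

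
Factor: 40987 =17^1 *2411^1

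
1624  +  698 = 2322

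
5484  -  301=5183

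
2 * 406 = 812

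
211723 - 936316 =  -724593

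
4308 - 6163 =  - 1855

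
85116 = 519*164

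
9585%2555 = 1920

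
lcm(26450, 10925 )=502550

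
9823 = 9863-40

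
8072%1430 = 922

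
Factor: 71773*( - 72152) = - 2^3*13^1*29^1  *  311^1*5521^1 =-5178565496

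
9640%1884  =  220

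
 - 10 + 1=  - 9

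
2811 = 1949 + 862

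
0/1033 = 0 = 0.00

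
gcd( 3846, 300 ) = 6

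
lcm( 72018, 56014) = 504126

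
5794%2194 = 1406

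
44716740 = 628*71205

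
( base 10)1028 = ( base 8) 2004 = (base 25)1g3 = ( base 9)1362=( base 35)td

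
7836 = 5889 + 1947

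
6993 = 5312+1681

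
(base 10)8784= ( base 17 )1d6c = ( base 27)C19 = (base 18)1920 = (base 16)2250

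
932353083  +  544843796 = 1477196879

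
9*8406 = 75654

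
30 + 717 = 747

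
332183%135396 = 61391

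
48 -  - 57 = 105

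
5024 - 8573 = - 3549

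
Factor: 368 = 2^4 * 23^1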